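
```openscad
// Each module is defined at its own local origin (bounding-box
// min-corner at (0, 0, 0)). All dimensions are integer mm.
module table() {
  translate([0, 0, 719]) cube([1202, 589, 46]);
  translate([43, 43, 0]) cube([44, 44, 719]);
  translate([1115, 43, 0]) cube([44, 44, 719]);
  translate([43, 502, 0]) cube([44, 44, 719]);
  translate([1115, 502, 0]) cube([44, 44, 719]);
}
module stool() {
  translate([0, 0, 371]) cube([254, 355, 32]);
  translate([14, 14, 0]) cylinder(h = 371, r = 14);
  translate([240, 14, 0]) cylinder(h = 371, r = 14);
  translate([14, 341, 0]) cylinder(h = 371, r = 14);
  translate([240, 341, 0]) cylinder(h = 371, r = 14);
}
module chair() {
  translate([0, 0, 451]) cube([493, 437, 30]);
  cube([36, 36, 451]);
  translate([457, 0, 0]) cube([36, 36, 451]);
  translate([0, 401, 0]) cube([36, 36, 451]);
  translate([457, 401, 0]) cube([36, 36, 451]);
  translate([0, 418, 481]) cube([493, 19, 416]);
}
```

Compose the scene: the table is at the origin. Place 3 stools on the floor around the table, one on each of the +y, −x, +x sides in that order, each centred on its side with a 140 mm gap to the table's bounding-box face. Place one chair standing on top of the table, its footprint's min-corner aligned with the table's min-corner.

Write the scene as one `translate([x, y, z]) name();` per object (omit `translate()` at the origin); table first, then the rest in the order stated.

table();
translate([474, 729, 0]) stool();
translate([-394, 117, 0]) stool();
translate([1342, 117, 0]) stool();
translate([0, 0, 765]) chair();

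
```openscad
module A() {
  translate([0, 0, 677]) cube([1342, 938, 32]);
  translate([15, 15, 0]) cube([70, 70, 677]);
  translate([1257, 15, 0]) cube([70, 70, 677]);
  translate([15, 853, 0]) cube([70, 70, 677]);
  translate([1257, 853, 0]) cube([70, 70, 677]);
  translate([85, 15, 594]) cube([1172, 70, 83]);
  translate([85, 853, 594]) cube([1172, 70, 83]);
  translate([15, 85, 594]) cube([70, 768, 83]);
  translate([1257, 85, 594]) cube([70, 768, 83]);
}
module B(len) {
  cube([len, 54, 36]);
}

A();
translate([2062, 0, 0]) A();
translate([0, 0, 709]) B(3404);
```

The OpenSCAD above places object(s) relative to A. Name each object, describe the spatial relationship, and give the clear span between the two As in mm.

A is a table. B is a beam. A beam spans the tops of two tables. The clear span between the two tables is 720 mm.

Second table starts at x = 2062; first ends at x = 1342; clear span = 2062 − 1342 = 720 mm.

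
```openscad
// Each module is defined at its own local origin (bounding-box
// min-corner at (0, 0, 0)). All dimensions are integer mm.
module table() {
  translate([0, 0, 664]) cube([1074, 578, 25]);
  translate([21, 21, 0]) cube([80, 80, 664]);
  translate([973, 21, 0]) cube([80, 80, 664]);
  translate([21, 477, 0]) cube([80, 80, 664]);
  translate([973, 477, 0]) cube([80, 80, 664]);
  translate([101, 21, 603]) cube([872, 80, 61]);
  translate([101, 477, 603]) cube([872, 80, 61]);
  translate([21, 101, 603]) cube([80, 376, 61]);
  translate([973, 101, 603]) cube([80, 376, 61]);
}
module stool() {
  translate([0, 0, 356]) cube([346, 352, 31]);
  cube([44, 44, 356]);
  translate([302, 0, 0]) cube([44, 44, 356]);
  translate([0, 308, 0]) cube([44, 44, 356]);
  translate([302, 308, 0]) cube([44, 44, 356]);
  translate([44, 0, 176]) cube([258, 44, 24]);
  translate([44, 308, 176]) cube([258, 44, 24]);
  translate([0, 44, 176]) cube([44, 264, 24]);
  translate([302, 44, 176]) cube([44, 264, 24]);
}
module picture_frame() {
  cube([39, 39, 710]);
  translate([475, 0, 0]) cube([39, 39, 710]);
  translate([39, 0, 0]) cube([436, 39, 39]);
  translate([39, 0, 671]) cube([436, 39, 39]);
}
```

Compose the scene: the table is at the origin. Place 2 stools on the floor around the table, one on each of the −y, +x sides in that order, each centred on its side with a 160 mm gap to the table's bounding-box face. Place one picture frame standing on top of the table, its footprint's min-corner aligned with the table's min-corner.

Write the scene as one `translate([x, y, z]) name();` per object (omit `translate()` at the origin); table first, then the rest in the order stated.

table();
translate([364, -512, 0]) stool();
translate([1234, 113, 0]) stool();
translate([0, 0, 689]) picture_frame();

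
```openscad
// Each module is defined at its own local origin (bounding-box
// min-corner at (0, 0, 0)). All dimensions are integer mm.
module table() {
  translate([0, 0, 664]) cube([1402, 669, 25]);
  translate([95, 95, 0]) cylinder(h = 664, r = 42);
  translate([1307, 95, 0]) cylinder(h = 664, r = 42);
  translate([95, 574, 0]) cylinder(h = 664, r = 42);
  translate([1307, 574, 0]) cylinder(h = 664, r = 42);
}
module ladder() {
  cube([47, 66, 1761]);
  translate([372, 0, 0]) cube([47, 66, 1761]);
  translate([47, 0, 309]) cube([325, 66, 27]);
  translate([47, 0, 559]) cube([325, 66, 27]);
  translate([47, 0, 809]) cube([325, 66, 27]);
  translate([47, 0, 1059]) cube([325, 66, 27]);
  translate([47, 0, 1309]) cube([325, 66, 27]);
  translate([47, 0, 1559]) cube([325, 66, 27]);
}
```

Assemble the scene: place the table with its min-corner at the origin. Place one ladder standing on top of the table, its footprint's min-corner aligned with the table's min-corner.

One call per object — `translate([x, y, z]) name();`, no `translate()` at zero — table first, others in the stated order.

table();
translate([0, 0, 689]) ladder();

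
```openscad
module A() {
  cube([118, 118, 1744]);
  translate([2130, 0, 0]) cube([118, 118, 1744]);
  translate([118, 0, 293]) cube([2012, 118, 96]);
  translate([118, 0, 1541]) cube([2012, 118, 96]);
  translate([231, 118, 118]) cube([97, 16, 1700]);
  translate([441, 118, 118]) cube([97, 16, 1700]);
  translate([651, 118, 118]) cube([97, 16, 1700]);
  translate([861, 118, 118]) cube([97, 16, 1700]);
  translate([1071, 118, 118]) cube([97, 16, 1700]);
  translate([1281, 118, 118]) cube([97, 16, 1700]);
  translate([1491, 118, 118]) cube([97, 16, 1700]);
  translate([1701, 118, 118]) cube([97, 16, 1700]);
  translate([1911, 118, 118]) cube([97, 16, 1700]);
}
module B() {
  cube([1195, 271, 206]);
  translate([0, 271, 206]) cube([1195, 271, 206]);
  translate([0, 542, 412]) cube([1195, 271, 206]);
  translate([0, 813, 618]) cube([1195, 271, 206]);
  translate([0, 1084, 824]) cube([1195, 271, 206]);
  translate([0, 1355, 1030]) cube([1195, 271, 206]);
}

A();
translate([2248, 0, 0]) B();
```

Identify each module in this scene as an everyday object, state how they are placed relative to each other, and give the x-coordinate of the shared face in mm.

The fence section's +x face and the staircase's −x face are both at x = 2248 mm.

A is a fence section. B is a staircase. The staircase is against the fence section's +x side, with their −y faces flush. The x-coordinate of the shared face is 2248 mm.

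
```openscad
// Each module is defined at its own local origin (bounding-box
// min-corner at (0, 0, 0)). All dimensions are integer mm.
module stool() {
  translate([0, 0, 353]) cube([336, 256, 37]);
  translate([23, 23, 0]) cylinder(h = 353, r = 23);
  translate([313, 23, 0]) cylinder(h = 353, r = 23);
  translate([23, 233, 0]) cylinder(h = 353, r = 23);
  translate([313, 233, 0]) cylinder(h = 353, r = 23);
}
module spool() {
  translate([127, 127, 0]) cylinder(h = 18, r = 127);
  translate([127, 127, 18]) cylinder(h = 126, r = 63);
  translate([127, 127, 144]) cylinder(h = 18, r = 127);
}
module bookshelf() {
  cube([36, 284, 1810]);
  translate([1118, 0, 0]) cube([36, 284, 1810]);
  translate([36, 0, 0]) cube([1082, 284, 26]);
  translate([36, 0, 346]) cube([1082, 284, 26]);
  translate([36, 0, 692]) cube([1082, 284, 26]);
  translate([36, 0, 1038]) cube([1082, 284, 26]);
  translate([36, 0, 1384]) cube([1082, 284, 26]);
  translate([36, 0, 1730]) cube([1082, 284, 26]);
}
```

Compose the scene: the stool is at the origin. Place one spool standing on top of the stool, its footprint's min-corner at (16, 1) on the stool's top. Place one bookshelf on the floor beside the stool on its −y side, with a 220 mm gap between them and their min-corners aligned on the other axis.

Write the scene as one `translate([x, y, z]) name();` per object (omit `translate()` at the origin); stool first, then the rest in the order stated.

stool();
translate([16, 1, 390]) spool();
translate([0, -504, 0]) bookshelf();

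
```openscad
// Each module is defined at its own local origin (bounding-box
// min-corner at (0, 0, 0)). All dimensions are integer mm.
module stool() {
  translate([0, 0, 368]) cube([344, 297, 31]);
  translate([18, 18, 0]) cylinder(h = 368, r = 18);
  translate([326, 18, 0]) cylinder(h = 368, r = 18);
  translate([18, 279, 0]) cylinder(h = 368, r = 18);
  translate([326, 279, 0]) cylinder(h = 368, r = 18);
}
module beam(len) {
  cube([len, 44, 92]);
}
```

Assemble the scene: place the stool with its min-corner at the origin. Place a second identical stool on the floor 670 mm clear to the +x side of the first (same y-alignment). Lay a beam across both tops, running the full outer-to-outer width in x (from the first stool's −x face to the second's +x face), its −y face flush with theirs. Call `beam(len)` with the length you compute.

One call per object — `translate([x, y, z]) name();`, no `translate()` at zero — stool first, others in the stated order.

stool();
translate([1014, 0, 0]) stool();
translate([0, 0, 399]) beam(1358);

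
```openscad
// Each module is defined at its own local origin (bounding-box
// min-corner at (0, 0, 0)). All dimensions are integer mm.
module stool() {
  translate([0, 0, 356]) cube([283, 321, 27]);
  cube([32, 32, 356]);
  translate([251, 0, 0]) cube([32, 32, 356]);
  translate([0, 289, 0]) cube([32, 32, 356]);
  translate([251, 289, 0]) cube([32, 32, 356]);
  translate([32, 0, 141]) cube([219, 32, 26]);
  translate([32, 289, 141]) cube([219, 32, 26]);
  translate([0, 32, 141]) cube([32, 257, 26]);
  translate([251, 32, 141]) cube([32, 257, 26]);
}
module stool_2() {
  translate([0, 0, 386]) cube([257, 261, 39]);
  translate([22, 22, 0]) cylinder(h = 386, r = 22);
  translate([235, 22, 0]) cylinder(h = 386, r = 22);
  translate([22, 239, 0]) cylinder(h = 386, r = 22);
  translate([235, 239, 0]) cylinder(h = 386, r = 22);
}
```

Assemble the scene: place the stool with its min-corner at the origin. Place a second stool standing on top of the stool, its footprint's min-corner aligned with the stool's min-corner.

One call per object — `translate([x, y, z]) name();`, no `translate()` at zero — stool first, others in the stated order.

stool();
translate([0, 0, 383]) stool_2();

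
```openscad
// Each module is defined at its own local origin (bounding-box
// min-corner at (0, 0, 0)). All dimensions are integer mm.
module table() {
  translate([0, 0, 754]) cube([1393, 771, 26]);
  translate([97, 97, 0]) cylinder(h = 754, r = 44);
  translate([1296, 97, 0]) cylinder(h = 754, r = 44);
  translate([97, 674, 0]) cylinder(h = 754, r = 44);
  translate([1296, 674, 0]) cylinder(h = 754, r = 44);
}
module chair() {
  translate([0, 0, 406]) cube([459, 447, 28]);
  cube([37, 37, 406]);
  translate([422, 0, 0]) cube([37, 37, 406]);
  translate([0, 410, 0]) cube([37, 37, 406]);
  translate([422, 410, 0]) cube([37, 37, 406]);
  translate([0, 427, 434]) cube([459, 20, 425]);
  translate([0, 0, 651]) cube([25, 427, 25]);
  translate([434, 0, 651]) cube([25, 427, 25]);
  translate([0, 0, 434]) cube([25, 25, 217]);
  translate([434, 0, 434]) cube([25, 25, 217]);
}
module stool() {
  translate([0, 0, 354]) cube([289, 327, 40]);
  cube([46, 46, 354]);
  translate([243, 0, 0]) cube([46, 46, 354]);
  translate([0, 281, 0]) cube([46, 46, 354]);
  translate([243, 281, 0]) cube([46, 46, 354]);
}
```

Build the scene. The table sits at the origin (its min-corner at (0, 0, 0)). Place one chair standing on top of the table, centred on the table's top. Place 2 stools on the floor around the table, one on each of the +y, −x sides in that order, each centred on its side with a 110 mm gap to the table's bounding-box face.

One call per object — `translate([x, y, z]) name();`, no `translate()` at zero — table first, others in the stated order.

table();
translate([467, 162, 780]) chair();
translate([552, 881, 0]) stool();
translate([-399, 222, 0]) stool();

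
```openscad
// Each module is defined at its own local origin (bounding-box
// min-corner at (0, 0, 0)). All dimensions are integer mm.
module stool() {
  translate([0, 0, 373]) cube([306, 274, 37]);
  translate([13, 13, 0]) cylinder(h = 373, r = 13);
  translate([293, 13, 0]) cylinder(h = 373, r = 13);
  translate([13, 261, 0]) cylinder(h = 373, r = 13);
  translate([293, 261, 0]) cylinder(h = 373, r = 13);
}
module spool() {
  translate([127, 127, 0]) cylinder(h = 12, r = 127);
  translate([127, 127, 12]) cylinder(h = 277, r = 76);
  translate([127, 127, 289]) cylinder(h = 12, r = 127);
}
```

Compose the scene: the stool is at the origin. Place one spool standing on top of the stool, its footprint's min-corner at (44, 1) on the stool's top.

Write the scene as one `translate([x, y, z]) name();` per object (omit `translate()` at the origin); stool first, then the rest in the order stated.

stool();
translate([44, 1, 410]) spool();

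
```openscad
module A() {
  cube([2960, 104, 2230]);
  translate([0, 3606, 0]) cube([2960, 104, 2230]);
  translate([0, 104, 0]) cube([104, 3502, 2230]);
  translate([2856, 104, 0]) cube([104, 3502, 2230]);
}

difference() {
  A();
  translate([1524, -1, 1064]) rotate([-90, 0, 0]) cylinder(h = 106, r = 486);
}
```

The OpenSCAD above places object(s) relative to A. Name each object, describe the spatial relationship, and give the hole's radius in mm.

A is a house frame. The house frame has a circular hole through its front wall. The hole's radius is 486 mm.

The subtracted cylinder has r = 486 mm.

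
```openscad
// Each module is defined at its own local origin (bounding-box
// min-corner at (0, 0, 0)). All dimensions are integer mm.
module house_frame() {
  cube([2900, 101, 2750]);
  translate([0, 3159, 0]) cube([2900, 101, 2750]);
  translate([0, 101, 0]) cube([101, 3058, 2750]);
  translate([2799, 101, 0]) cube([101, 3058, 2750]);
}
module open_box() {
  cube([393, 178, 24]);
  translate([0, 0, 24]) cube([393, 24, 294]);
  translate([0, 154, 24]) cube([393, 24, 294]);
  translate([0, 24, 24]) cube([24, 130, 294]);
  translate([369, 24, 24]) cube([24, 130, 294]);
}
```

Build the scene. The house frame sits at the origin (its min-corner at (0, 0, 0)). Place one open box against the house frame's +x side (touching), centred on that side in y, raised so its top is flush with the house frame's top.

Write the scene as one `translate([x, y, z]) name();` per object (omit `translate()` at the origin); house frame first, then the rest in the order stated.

house_frame();
translate([2900, 1541, 2432]) open_box();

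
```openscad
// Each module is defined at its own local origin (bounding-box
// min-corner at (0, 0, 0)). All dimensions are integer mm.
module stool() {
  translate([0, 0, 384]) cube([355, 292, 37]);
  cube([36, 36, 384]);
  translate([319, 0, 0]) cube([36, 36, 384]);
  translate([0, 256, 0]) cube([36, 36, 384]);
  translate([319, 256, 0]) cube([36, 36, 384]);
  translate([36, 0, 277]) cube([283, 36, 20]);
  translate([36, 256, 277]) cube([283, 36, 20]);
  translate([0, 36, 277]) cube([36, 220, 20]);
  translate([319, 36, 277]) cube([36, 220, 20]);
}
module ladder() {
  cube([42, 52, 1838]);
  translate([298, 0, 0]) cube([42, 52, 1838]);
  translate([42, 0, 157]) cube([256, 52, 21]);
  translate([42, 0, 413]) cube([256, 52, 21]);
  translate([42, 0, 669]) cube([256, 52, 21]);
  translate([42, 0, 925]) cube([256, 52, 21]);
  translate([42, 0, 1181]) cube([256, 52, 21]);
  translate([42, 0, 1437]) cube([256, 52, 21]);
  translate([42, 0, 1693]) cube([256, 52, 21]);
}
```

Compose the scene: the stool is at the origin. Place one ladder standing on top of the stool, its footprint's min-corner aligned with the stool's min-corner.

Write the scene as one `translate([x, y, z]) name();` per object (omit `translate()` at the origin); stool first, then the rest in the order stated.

stool();
translate([0, 0, 421]) ladder();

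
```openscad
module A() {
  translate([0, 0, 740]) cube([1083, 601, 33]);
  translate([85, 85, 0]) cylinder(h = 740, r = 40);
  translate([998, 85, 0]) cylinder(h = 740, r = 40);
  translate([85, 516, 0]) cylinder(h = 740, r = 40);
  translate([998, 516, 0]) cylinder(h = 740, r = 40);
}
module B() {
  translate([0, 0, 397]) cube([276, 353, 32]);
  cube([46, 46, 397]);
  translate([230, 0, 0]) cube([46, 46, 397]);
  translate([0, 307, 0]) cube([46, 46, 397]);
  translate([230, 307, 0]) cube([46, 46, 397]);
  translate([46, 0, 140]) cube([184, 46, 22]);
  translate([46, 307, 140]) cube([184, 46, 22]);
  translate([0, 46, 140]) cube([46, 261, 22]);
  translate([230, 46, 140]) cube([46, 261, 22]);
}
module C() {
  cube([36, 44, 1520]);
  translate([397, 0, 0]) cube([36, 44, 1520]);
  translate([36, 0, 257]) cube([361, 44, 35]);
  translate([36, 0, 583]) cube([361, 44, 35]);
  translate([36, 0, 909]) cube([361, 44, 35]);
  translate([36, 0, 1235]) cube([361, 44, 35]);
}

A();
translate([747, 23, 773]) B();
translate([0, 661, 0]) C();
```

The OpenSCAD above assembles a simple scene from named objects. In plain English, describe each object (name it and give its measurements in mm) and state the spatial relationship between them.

A is a table with a 1083×601 mm rectangular top, 33 mm thick, top surface at z = 773 mm, supported by four round legs of 80 mm diameter, each leg's bounding box inset 45 mm from the nearest pair of top edges, running from the floor.

B is a four-legged stool. The seat is 276×353 mm, 32 mm thick, top at z = 429 mm. It stands on four square legs, each 46×46 mm in cross-section, from z = 0 to the seat underside, each flush with a corner of the seat. Four stretchers, 46 mm wide and 22 mm tall, connect adjacent legs with their undersides at z = 140 mm, each running between the inner faces of the legs it joins and aligned with the legs' outer faces on the other axis.

C is a wooden ladder with two side rails of 36×44 mm section and 1520 mm height, set 433 mm apart overall. Between them run 4 rectangular rungs (44 mm deep, 35 mm thick), front faces flush with the rails' −y face. The bottom of the first rung is 257 mm above the floor and each subsequent rung is 326 mm higher than the one below.

The stool is on top of the table. The ladder is on the floor beside the table on its +y side.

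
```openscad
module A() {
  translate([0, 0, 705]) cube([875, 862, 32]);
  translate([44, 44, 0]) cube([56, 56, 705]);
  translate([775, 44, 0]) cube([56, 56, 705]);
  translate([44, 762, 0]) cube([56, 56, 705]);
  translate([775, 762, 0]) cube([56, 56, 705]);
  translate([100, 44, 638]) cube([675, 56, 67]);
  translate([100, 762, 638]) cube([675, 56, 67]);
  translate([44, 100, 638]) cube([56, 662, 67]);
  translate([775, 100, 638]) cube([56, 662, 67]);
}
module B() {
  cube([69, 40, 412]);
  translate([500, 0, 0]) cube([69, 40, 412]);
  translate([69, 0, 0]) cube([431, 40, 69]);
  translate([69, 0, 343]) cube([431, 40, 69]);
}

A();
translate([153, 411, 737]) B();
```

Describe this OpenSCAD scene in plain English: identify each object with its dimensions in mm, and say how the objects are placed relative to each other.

A is a rectangular dining table. The top is 875×862×32 mm with its upper surface at z = 737 mm. It stands on four 56×56 mm square legs, each inset 44 mm from the nearest pair of top edges, running from the floor to the underside of the top. Four apron rails, 56 mm thick and 67 mm tall, run between adjacent legs with their top edges flush with the underside of the top and their outer faces flush with the legs' outer faces.

B is a picture frame with a 431×274 mm rectangular opening (x by z) and a uniform 69 mm border on every side. Frame depth is 40 mm along y. It is built from two vertical stiles running the full outside height and two horizontal rails spanning the gap between the stiles.

The picture frame is on top of the table, centred.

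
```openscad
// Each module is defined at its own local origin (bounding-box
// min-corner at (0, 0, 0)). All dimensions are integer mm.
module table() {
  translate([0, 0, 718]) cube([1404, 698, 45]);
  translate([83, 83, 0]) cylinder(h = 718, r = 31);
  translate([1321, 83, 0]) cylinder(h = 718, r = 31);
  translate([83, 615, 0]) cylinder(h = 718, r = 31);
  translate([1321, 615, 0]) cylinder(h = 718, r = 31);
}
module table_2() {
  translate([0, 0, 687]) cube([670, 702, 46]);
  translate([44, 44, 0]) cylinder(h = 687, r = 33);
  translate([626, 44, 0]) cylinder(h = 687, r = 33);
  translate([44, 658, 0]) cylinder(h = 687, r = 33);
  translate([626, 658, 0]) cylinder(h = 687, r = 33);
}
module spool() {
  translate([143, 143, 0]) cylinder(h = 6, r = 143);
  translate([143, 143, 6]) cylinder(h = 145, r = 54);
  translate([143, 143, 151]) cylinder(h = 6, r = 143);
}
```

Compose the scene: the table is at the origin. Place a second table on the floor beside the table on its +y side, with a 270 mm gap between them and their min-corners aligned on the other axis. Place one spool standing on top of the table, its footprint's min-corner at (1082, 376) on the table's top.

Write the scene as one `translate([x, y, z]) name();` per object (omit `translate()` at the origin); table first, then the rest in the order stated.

table();
translate([0, 968, 0]) table_2();
translate([1082, 376, 763]) spool();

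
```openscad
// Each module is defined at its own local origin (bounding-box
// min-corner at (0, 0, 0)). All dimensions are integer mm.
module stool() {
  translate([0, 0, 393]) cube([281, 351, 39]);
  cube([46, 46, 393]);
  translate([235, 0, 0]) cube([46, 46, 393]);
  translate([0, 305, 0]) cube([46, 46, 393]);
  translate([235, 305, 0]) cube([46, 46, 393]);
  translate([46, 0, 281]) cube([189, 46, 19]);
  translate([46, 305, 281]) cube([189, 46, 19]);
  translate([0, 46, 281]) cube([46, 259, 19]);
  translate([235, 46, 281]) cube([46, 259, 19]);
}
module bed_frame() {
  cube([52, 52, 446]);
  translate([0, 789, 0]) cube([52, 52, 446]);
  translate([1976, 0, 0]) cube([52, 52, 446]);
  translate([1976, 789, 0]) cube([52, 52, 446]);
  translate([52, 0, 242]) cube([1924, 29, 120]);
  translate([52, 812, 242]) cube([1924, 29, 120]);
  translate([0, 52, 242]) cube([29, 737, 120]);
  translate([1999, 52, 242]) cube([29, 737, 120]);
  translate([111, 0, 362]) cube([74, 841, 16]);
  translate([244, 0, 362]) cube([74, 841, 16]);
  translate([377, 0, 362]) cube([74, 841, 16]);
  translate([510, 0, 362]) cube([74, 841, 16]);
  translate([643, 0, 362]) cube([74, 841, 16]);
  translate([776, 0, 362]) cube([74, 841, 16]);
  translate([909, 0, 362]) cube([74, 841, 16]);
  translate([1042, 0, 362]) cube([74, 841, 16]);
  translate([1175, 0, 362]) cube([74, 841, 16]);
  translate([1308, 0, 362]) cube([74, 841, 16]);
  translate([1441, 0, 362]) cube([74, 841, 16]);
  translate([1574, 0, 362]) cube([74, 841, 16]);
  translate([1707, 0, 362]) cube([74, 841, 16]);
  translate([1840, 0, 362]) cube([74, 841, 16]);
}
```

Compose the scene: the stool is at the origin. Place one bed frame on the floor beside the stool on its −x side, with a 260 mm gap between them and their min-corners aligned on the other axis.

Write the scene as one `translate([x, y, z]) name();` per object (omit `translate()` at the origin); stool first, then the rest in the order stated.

stool();
translate([-2288, 0, 0]) bed_frame();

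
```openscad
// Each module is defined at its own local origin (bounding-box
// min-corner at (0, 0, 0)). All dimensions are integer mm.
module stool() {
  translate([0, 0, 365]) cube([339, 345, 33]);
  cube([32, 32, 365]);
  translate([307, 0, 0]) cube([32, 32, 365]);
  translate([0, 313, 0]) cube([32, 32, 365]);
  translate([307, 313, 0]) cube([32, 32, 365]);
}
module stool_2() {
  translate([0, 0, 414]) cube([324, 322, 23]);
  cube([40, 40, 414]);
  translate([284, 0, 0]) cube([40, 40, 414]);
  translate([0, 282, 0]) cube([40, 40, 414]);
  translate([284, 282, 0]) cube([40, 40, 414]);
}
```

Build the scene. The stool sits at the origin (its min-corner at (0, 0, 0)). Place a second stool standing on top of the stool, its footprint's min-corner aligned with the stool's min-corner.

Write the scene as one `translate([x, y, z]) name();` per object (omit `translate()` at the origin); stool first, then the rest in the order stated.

stool();
translate([0, 0, 398]) stool_2();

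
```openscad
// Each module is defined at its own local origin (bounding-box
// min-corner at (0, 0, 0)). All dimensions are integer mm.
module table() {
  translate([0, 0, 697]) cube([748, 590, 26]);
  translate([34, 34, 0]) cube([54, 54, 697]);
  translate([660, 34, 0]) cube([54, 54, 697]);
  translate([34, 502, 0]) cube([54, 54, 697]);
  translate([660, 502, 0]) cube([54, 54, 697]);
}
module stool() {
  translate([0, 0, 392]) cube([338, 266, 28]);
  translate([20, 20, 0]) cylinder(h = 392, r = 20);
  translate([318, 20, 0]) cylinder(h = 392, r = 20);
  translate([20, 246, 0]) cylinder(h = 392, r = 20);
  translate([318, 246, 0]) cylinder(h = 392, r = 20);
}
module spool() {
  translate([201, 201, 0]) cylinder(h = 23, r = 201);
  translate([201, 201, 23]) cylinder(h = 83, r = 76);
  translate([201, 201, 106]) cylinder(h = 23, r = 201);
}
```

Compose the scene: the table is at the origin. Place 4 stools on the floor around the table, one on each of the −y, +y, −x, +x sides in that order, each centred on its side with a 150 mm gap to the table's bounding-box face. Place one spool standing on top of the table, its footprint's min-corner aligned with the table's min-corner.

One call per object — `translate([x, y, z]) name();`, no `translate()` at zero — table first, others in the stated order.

table();
translate([205, -416, 0]) stool();
translate([205, 740, 0]) stool();
translate([-488, 162, 0]) stool();
translate([898, 162, 0]) stool();
translate([0, 0, 723]) spool();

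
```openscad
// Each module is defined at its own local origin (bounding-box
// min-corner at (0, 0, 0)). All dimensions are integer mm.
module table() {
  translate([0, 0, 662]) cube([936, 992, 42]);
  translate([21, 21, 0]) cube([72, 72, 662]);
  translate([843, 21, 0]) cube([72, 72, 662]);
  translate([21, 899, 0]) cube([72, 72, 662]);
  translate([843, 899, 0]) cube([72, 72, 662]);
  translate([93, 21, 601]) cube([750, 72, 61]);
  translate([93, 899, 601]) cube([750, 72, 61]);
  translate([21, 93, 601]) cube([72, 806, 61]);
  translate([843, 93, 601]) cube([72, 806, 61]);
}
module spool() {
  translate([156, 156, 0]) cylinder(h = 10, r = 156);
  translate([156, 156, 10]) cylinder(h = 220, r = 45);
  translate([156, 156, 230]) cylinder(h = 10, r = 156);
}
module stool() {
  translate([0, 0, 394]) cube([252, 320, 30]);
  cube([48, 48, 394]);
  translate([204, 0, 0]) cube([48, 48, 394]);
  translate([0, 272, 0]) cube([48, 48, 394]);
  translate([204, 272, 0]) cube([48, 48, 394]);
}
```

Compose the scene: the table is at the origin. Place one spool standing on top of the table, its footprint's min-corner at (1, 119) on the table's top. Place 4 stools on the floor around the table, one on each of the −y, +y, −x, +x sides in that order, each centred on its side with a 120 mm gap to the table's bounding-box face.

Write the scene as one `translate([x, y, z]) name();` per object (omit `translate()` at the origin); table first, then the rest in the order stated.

table();
translate([1, 119, 704]) spool();
translate([342, -440, 0]) stool();
translate([342, 1112, 0]) stool();
translate([-372, 336, 0]) stool();
translate([1056, 336, 0]) stool();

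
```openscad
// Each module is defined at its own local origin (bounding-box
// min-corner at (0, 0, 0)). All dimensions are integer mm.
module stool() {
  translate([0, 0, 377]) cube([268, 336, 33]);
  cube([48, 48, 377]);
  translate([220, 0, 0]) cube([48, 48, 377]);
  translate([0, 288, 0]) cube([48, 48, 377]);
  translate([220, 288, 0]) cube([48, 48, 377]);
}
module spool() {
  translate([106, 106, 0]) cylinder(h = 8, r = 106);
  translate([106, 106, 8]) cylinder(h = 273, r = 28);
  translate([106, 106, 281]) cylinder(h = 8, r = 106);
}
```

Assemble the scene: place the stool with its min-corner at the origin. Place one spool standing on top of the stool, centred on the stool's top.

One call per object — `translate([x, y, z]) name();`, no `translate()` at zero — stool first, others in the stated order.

stool();
translate([28, 62, 410]) spool();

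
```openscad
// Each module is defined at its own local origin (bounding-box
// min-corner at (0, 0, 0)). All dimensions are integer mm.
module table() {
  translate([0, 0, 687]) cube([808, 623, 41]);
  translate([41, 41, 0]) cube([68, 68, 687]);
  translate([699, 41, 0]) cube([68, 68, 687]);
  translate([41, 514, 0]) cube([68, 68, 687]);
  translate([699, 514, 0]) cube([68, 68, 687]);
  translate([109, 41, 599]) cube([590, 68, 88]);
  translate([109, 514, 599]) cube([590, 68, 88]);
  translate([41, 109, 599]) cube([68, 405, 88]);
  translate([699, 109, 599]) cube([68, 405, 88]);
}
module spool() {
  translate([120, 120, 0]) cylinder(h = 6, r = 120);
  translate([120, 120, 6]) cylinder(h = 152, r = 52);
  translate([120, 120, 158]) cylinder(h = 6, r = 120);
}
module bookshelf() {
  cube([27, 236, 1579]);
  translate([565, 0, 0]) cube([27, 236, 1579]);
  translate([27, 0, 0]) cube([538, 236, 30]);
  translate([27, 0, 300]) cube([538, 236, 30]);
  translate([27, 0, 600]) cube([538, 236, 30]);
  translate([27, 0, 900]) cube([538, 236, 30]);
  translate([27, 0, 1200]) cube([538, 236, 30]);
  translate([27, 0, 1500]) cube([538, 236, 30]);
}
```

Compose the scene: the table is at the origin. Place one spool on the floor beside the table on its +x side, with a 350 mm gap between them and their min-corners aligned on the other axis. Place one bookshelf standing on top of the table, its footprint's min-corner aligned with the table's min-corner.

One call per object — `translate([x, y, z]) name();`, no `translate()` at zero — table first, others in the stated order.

table();
translate([1158, 0, 0]) spool();
translate([0, 0, 728]) bookshelf();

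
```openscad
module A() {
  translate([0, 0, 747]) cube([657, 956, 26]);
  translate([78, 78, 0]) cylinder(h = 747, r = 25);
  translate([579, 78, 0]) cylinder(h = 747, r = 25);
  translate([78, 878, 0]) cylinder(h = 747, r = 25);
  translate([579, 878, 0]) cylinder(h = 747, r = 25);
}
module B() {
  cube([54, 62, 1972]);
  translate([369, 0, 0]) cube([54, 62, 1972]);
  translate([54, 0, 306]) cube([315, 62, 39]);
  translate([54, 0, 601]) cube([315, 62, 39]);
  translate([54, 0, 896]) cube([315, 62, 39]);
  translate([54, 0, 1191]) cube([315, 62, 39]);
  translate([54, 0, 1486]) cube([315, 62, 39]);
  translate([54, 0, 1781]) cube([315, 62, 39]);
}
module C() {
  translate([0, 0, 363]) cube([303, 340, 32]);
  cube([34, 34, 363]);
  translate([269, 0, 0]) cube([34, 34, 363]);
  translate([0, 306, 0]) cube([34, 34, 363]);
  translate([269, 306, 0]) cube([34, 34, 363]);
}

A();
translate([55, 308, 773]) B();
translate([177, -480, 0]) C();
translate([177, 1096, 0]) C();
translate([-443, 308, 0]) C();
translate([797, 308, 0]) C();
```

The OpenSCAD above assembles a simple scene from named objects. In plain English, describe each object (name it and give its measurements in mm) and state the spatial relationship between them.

A is a table with a 657×956 mm rectangular top, 26 mm thick, top surface at z = 773 mm, supported by four round legs of 50 mm diameter, each leg's bounding box inset 53 mm from the nearest pair of top edges, running from the floor.

B is a straight ladder. Two 54×62 mm vertical rails, 1972 mm tall, stand 423 mm apart (outside-to-outside) with their front faces coplanar on the −y side. 6 rungs, each 62 mm deep and 39 mm tall, span between the inner faces of the rails, front faces flush with the rails. The lowest rung's underside is at z = 306 mm and rungs are spaced 295 mm apart (underside to underside).

C is a four-legged stool. The seat is a 303×340×32 mm slab whose top surface is at z = 395 mm; four square legs, each 34×34 mm in cross-section, run from the floor (z = 0) to the underside of the seat, each flush with a corner of the seat.

The ladder is on top of the table. Four stools sit around the table at the −y, +y, −x, +x sides.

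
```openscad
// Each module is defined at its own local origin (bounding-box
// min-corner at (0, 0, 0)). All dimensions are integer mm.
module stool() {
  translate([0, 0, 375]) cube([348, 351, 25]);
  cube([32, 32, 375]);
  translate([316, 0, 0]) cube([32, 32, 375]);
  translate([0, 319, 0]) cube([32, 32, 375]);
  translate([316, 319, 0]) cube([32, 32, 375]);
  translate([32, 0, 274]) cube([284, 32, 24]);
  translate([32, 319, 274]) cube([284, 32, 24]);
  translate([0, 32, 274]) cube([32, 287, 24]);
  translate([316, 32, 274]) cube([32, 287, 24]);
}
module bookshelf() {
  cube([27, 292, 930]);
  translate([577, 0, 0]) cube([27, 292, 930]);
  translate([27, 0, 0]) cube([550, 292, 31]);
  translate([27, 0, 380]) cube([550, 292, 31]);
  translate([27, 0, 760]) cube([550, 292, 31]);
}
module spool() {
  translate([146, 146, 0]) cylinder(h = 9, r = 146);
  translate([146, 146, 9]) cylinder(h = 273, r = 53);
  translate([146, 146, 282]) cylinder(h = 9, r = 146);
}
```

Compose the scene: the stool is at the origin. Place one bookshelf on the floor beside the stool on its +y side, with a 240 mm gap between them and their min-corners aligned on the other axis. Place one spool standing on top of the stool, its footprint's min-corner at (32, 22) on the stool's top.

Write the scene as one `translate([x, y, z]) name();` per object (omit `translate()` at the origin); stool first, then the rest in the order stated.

stool();
translate([0, 591, 0]) bookshelf();
translate([32, 22, 400]) spool();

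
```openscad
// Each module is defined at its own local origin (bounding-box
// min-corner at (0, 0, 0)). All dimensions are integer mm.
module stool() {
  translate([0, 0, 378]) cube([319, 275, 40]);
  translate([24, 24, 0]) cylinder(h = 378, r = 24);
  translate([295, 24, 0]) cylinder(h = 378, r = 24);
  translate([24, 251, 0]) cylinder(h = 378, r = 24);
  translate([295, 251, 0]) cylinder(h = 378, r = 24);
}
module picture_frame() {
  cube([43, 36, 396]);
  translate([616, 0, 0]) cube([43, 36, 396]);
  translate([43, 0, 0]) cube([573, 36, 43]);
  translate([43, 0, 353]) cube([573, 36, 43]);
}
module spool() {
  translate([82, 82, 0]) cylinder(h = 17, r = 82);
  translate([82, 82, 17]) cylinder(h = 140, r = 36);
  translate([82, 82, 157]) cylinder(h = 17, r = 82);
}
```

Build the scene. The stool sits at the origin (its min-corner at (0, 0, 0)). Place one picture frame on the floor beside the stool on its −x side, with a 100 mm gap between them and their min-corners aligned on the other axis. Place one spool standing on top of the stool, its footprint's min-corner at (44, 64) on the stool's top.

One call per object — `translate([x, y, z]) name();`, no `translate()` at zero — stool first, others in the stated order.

stool();
translate([-759, 0, 0]) picture_frame();
translate([44, 64, 418]) spool();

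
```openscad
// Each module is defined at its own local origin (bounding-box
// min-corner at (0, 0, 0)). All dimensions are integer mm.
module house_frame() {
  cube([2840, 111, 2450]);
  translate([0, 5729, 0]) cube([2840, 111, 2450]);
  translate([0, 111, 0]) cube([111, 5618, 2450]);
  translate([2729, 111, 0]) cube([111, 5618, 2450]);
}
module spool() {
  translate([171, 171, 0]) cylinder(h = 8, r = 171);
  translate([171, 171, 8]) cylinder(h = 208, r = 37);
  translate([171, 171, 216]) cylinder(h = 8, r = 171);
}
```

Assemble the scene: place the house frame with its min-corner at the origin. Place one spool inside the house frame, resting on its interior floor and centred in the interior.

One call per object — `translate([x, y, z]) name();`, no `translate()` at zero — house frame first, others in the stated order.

house_frame();
translate([1249, 2749, 0]) spool();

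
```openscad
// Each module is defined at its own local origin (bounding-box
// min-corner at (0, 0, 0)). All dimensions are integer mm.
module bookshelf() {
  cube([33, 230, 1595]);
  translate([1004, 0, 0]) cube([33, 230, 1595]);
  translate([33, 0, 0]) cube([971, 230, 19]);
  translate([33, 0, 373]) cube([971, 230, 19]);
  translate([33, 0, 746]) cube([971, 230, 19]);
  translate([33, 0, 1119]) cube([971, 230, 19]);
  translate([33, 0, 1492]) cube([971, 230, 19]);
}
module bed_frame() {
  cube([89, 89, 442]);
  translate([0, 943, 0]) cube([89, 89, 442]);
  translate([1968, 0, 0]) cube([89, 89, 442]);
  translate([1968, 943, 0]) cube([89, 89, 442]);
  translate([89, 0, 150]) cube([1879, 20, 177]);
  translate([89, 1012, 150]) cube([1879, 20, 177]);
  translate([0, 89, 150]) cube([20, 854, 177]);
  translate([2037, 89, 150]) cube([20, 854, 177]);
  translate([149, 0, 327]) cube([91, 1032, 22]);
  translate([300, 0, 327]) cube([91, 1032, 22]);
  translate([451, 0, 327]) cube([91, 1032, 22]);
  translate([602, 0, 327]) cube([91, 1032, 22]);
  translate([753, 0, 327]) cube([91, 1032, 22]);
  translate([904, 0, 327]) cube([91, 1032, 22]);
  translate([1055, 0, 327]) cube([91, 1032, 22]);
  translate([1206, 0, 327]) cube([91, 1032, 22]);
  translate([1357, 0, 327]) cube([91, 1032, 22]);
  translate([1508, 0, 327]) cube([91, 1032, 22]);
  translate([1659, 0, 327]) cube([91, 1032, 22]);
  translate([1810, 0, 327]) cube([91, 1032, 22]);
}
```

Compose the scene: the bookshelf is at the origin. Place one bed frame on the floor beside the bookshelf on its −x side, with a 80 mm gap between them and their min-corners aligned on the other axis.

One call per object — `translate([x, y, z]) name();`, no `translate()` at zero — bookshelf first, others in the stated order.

bookshelf();
translate([-2137, 0, 0]) bed_frame();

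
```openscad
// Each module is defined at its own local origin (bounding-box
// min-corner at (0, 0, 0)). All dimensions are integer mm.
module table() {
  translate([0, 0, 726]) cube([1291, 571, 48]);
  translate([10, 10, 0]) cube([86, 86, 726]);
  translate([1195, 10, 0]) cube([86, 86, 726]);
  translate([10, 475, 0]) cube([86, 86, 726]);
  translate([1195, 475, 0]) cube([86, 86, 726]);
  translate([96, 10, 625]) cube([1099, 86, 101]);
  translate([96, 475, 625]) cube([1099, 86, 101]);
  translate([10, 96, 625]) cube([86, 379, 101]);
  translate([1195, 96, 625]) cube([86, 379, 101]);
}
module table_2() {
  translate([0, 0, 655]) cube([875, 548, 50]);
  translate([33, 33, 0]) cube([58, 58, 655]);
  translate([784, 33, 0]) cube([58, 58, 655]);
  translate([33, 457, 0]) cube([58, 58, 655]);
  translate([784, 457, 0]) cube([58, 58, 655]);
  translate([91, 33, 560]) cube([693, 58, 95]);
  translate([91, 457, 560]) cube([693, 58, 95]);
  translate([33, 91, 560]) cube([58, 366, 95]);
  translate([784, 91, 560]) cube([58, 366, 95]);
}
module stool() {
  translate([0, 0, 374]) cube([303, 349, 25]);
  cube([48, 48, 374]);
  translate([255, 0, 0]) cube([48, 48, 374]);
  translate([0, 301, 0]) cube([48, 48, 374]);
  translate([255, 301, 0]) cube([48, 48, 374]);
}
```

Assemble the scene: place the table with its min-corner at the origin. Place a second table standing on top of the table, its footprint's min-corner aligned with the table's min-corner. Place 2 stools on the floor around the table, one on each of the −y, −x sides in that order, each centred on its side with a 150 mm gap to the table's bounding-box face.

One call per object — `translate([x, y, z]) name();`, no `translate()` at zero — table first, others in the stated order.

table();
translate([0, 0, 774]) table_2();
translate([494, -499, 0]) stool();
translate([-453, 111, 0]) stool();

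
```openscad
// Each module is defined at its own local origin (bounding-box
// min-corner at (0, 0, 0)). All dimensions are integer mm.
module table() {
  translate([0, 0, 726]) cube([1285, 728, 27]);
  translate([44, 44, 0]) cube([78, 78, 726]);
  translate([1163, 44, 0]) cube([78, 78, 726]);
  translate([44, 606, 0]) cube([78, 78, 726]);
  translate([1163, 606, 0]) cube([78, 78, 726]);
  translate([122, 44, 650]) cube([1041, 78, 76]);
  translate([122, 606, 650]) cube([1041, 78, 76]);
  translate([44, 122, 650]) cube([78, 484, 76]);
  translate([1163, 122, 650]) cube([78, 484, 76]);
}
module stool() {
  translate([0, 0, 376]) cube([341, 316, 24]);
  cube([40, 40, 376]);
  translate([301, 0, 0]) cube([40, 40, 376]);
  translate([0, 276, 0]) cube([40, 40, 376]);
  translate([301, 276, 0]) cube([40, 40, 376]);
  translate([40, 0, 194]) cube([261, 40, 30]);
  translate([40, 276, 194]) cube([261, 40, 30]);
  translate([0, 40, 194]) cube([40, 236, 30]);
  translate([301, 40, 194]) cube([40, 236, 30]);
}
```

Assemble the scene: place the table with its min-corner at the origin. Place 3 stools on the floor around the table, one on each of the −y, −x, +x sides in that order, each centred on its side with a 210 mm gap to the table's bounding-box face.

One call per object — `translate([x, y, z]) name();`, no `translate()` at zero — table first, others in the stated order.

table();
translate([472, -526, 0]) stool();
translate([-551, 206, 0]) stool();
translate([1495, 206, 0]) stool();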